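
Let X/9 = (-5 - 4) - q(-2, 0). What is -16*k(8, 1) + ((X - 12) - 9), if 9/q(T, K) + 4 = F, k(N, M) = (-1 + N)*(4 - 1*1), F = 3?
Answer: -357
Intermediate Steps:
k(N, M) = -3 + 3*N (k(N, M) = (-1 + N)*(4 - 1) = (-1 + N)*3 = -3 + 3*N)
q(T, K) = -9 (q(T, K) = 9/(-4 + 3) = 9/(-1) = 9*(-1) = -9)
X = 0 (X = 9*((-5 - 4) - 1*(-9)) = 9*(-9 + 9) = 9*0 = 0)
-16*k(8, 1) + ((X - 12) - 9) = -16*(-3 + 3*8) + ((0 - 12) - 9) = -16*(-3 + 24) + (-12 - 9) = -16*21 - 21 = -336 - 21 = -357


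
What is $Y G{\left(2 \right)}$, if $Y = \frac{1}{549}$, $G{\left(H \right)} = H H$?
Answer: $\frac{4}{549} \approx 0.007286$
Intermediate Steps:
$G{\left(H \right)} = H^{2}$
$Y = \frac{1}{549} \approx 0.0018215$
$Y G{\left(2 \right)} = \frac{2^{2}}{549} = \frac{1}{549} \cdot 4 = \frac{4}{549}$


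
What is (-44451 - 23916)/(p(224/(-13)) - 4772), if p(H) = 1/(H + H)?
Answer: 10209472/712623 ≈ 14.327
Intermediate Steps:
p(H) = 1/(2*H)
(-44451 - 23916)/(p(224/(-13)) - 4772) = (-44451 - 23916)/(1/(2*((224/(-13)))) - 4772) = -68367/(1/(2*((224*(-1/13)))) - 4772) = -68367/(1/(2*(-224/13)) - 4772) = -68367/((½)*(-13/224) - 4772) = -68367/(-13/448 - 4772) = -68367/(-2137869/448) = -68367*(-448/2137869) = 10209472/712623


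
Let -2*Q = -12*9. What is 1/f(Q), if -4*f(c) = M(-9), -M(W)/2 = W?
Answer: -2/9 ≈ -0.22222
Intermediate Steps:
Q = 54 (Q = -(-6)*9 = -1/2*(-108) = 54)
M(W) = -2*W
f(c) = -9/2 (f(c) = -(-1)*(-9)/2 = -1/4*18 = -9/2)
1/f(Q) = 1/(-9/2) = -2/9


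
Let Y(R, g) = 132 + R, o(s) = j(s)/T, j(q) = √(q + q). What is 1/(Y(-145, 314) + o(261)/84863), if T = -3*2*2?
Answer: -748979791976/9736737295659 + 169726*√58/9736737295659 ≈ -0.076923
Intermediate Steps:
T = -12 (T = -6*2 = -12)
j(q) = √2*√q (j(q) = √(2*q) = √2*√q)
o(s) = -√2*√s/12 (o(s) = (√2*√s)/(-12) = (√2*√s)*(-1/12) = -√2*√s/12)
1/(Y(-145, 314) + o(261)/84863) = 1/((132 - 145) - √2*√261/12/84863) = 1/(-13 - √2*3*√29/12*(1/84863)) = 1/(-13 - √58/4*(1/84863)) = 1/(-13 - √58/339452)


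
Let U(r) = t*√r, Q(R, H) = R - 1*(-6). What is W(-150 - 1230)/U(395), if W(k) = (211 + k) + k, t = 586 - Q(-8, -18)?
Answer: -2549*√395/232260 ≈ -0.21812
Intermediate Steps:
Q(R, H) = 6 + R (Q(R, H) = R + 6 = 6 + R)
t = 588 (t = 586 - (6 - 8) = 586 - 1*(-2) = 586 + 2 = 588)
W(k) = 211 + 2*k
U(r) = 588*√r
W(-150 - 1230)/U(395) = (211 + 2*(-150 - 1230))/((588*√395)) = (211 + 2*(-1380))*(√395/232260) = (211 - 2760)*(√395/232260) = -2549*√395/232260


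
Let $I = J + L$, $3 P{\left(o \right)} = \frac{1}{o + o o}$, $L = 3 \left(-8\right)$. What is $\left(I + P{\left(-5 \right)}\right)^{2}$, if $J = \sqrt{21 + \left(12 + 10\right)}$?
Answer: $\frac{2225521}{3600} - \frac{1439 \sqrt{43}}{30} \approx 303.66$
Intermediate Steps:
$L = -24$
$J = \sqrt{43}$ ($J = \sqrt{21 + 22} = \sqrt{43} \approx 6.5574$)
$P{\left(o \right)} = \frac{1}{3 \left(o + o^{2}\right)}$ ($P{\left(o \right)} = \frac{1}{3 \left(o + o o\right)} = \frac{1}{3 \left(o + o^{2}\right)}$)
$I = -24 + \sqrt{43}$ ($I = \sqrt{43} - 24 = -24 + \sqrt{43} \approx -17.443$)
$\left(I + P{\left(-5 \right)}\right)^{2} = \left(\left(-24 + \sqrt{43}\right) + \frac{1}{3 \left(-5\right) \left(1 - 5\right)}\right)^{2} = \left(\left(-24 + \sqrt{43}\right) + \frac{1}{3} \left(- \frac{1}{5}\right) \frac{1}{-4}\right)^{2} = \left(\left(-24 + \sqrt{43}\right) + \frac{1}{3} \left(- \frac{1}{5}\right) \left(- \frac{1}{4}\right)\right)^{2} = \left(\left(-24 + \sqrt{43}\right) + \frac{1}{60}\right)^{2} = \left(- \frac{1439}{60} + \sqrt{43}\right)^{2}$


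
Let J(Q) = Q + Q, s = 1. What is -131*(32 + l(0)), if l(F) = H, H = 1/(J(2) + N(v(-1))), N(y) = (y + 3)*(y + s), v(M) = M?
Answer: -16899/4 ≈ -4224.8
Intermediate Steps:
N(y) = (1 + y)*(3 + y) (N(y) = (y + 3)*(y + 1) = (3 + y)*(1 + y) = (1 + y)*(3 + y))
J(Q) = 2*Q
H = 1/4 (H = 1/(2*2 + (3 + (-1)**2 + 4*(-1))) = 1/(4 + (3 + 1 - 4)) = 1/(4 + 0) = 1/4 ≈ 0.25000)
l(F) = 1/4
-131*(32 + l(0)) = -131*(32 + 1/4) = -131*129/4 = -16899/4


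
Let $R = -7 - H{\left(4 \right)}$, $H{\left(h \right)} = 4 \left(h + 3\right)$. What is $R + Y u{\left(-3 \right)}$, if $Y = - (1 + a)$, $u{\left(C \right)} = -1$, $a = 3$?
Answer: $-31$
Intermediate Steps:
$H{\left(h \right)} = 12 + 4 h$ ($H{\left(h \right)} = 4 \left(3 + h\right) = 12 + 4 h$)
$R = -35$ ($R = -7 - \left(12 + 4 \cdot 4\right) = -7 - \left(12 + 16\right) = -7 - 28 = -35$)
$Y = -4$ ($Y = - (1 + 3) = \left(-1\right) 4 = -4$)
$R + Y u{\left(-3 \right)} = -35 - -4 = -35 + 4 = -31$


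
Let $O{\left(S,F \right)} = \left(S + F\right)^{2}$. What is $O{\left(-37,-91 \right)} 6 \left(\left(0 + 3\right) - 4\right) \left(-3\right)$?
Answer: $294912$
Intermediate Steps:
$O{\left(S,F \right)} = \left(F + S\right)^{2}$
$O{\left(-37,-91 \right)} 6 \left(\left(0 + 3\right) - 4\right) \left(-3\right) = \left(-91 - 37\right)^{2} \cdot 6 \left(\left(0 + 3\right) - 4\right) \left(-3\right) = \left(-128\right)^{2} \cdot 6 \left(3 - 4\right) \left(-3\right) = 16384 \cdot 6 \left(-1\right) \left(-3\right) = 16384 \left(\left(-6\right) \left(-3\right)\right) = 16384 \cdot 18 = 294912$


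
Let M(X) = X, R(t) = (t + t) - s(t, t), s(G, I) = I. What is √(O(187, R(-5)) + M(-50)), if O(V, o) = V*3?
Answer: √511 ≈ 22.605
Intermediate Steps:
R(t) = t (R(t) = (t + t) - t = 2*t - t = t)
O(V, o) = 3*V
√(O(187, R(-5)) + M(-50)) = √(3*187 - 50) = √(561 - 50) = √511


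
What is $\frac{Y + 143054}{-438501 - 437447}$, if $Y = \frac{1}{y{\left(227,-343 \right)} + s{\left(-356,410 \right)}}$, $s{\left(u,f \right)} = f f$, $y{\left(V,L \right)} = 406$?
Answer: $- \frac{24105457325}{147602493688} \approx -0.16331$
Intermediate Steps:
$s{\left(u,f \right)} = f^{2}$
$Y = \frac{1}{168506}$ ($Y = \frac{1}{406 + 410^{2}} = \frac{1}{406 + 168100} = \frac{1}{168506} \approx 5.9345 \cdot 10^{-6}$)
$\frac{Y + 143054}{-438501 - 437447} = \frac{\frac{1}{168506} + 143054}{-438501 - 437447} = \frac{24105457325}{168506 \left(-875948\right)} = \frac{24105457325}{168506} \left(- \frac{1}{875948}\right) = - \frac{24105457325}{147602493688}$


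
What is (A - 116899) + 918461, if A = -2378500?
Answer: -1576938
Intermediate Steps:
(A - 116899) + 918461 = (-2378500 - 116899) + 918461 = -2495399 + 918461 = -1576938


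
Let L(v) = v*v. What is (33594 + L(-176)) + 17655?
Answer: 82225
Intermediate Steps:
L(v) = v²
(33594 + L(-176)) + 17655 = (33594 + (-176)²) + 17655 = (33594 + 30976) + 17655 = 64570 + 17655 = 82225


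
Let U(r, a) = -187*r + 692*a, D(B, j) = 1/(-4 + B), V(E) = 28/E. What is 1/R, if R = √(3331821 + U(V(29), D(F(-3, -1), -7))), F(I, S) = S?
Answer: √70044830565/483067797 ≈ 0.00054787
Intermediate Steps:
R = √70044830565/145 (R = √(3331821 + (-5236/29 + 692/(-4 - 1))) = √(3331821 + (-5236/29 + 692/(-5))) = √(3331821 + (-187*28/29 + 692*(-⅕))) = √(3331821 + (-5236/29 - 692/5)) = √(3331821 - 46248/145) = √(483067797/145) = √70044830565/145 ≈ 1825.2)
1/R = 1/(√70044830565/145) = √70044830565/483067797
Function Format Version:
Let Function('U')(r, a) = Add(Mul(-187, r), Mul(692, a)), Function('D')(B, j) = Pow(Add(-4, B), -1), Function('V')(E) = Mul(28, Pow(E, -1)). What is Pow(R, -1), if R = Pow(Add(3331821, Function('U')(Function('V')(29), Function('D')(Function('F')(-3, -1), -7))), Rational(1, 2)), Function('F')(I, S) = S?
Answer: Mul(Rational(1, 483067797), Pow(70044830565, Rational(1, 2))) ≈ 0.00054787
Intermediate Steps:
R = Mul(Rational(1, 145), Pow(70044830565, Rational(1, 2))) (R = Pow(Add(3331821, Add(Mul(-187, Mul(28, Pow(29, -1))), Mul(692, Pow(Add(-4, -1), -1)))), Rational(1, 2)) = Pow(Add(3331821, Add(Mul(-187, Mul(28, Rational(1, 29))), Mul(692, Pow(-5, -1)))), Rational(1, 2)) = Pow(Add(3331821, Add(Mul(-187, Rational(28, 29)), Mul(692, Rational(-1, 5)))), Rational(1, 2)) = Pow(Add(3331821, Add(Rational(-5236, 29), Rational(-692, 5))), Rational(1, 2)) = Pow(Add(3331821, Rational(-46248, 145)), Rational(1, 2)) = Pow(Rational(483067797, 145), Rational(1, 2)) = Mul(Rational(1, 145), Pow(70044830565, Rational(1, 2))) ≈ 1825.2)
Pow(R, -1) = Pow(Mul(Rational(1, 145), Pow(70044830565, Rational(1, 2))), -1) = Mul(Rational(1, 483067797), Pow(70044830565, Rational(1, 2)))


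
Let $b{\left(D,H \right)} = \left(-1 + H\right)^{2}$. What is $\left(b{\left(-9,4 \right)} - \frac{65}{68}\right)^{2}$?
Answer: $\frac{299209}{4624} \approx 64.708$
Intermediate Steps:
$\left(b{\left(-9,4 \right)} - \frac{65}{68}\right)^{2} = \left(\left(-1 + 4\right)^{2} - \frac{65}{68}\right)^{2} = \left(3^{2} - \frac{65}{68}\right)^{2} = \left(9 - \frac{65}{68}\right)^{2} = \left(\frac{547}{68}\right)^{2} = \frac{299209}{4624}$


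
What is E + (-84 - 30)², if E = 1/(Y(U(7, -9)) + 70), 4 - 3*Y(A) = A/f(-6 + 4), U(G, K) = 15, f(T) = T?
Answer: 5757234/443 ≈ 12996.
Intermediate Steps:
Y(A) = 4/3 + A/6 (Y(A) = 4/3 - A/(3*(-6 + 4)) = 4/3 - A/(3*(-2)) = 4/3 - A*(-1)/(3*2) = 4/3 - (-1)*A/6 = 4/3 + A/6)
E = 6/443 (E = 1/((4/3 + (⅙)*15) + 70) = 1/((4/3 + 5/2) + 70) = 1/(23/6 + 70) = 1/(443/6) = 6/443 ≈ 0.013544)
E + (-84 - 30)² = 6/443 + (-84 - 30)² = 6/443 + (-114)² = 6/443 + 12996 = 5757234/443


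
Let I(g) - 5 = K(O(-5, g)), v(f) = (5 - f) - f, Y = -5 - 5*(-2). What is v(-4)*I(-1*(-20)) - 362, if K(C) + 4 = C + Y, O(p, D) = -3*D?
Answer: -1064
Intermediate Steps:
Y = 5 (Y = -5 + 10 = 5)
K(C) = 1 + C (K(C) = -4 + (C + 5) = -4 + (5 + C) = 1 + C)
v(f) = 5 - 2*f
I(g) = 6 - 3*g (I(g) = 5 + (1 - 3*g) = 6 - 3*g)
v(-4)*I(-1*(-20)) - 362 = (5 - 2*(-4))*(6 - (-3)*(-20)) - 362 = (5 + 8)*(6 - 3*20) - 362 = 13*(6 - 60) - 362 = 13*(-54) - 362 = -702 - 362 = -1064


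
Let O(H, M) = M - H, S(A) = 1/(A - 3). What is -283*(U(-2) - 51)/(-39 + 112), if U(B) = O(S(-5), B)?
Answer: 119709/584 ≈ 204.98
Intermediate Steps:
S(A) = 1/(-3 + A)
U(B) = 1/8 + B (U(B) = B - 1/(-3 - 5) = B - 1/(-8) = B - 1*(-1/8) = B + 1/8 = 1/8 + B)
-283*(U(-2) - 51)/(-39 + 112) = -283*((1/8 - 2) - 51)/(-39 + 112) = -283*(-15/8 - 51)/73 = -(-119709)/(8*73) = -283*(-423/584) = 119709/584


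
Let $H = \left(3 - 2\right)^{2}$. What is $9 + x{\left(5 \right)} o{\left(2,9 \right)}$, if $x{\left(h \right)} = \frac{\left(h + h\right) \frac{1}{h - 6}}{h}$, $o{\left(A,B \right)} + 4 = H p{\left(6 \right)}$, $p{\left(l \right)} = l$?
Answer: $5$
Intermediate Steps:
$H = 1$ ($H = 1^{2} = 1$)
$o{\left(A,B \right)} = 2$ ($o{\left(A,B \right)} = -4 + 1 \cdot 6 = -4 + 6 = 2$)
$x{\left(h \right)} = \frac{2}{-6 + h}$ ($x{\left(h \right)} = \frac{2 h \frac{1}{-6 + h}}{h} = \frac{2}{-6 + h}$)
$9 + x{\left(5 \right)} o{\left(2,9 \right)} = 9 + \frac{2}{-6 + 5} \cdot 2 = 9 + \frac{2}{-1} \cdot 2 = 9 + 2 \left(-1\right) 2 = 9 - 4 = 5$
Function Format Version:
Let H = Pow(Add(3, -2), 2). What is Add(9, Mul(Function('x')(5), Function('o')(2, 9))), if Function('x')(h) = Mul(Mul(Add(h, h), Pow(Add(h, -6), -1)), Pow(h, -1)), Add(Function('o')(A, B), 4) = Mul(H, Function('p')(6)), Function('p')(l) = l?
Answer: 5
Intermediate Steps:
H = 1 (H = Pow(1, 2) = 1)
Function('o')(A, B) = 2 (Function('o')(A, B) = Add(-4, Mul(1, 6)) = Add(-4, 6) = 2)
Function('x')(h) = Mul(2, Pow(Add(-6, h), -1)) (Function('x')(h) = Mul(Mul(Mul(2, h), Pow(Add(-6, h), -1)), Pow(h, -1)) = Mul(Mul(2, h, Pow(Add(-6, h), -1)), Pow(h, -1)) = Mul(2, Pow(Add(-6, h), -1)))
Add(9, Mul(Function('x')(5), Function('o')(2, 9))) = Add(9, Mul(Mul(2, Pow(Add(-6, 5), -1)), 2)) = Add(9, Mul(Mul(2, Pow(-1, -1)), 2)) = Add(9, Mul(Mul(2, -1), 2)) = Add(9, Mul(-2, 2)) = Add(9, -4) = 5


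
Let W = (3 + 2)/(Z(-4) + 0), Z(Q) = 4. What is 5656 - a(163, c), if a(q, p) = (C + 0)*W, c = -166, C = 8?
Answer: 5646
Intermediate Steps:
W = 5/4 (W = (3 + 2)/(4 + 0) = 5/4 ≈ 1.2500)
a(q, p) = 10 (a(q, p) = (8 + 0)*(5/4) = 8*(5/4) = 10)
5656 - a(163, c) = 5656 - 1*10 = 5656 - 10 = 5646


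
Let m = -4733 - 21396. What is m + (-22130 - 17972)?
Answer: -66231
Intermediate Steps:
m = -26129
m + (-22130 - 17972) = -26129 + (-22130 - 17972) = -26129 - 40102 = -66231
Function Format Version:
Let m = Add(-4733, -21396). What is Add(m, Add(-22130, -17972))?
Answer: -66231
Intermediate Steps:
m = -26129
Add(m, Add(-22130, -17972)) = Add(-26129, Add(-22130, -17972)) = Add(-26129, -40102) = -66231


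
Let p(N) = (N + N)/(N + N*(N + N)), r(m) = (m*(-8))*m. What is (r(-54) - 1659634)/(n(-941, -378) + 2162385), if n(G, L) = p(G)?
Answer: -3165651522/4067446183 ≈ -0.77829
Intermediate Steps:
r(m) = -8*m² (r(m) = (-8*m)*m = -8*m²)
p(N) = 2*N/(N + 2*N²) (p(N) = (2*N)/(N + N*(2*N)) = (2*N)/(N + 2*N²) = 2*N/(N + 2*N²))
n(G, L) = 2/(1 + 2*G)
(r(-54) - 1659634)/(n(-941, -378) + 2162385) = (-8*(-54)² - 1659634)/(2/(1 + 2*(-941)) + 2162385) = (-8*2916 - 1659634)/(2/(1 - 1882) + 2162385) = (-23328 - 1659634)/(2/(-1881) + 2162385) = -1682962/(2*(-1/1881) + 2162385) = -1682962/(-2/1881 + 2162385) = -1682962/4067446183/1881 = -1682962*1881/4067446183 = -3165651522/4067446183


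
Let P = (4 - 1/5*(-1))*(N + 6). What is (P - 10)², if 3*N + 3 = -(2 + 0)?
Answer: 1681/25 ≈ 67.240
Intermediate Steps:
N = -5/3 (N = -1 + (-(2 + 0))/3 = -1 + (-1*2)/3 = -1 + (⅓)*(-2) = -1 - ⅔ = -5/3 ≈ -1.6667)
P = 91/5 (P = (4 - 1/5*(-1))*(-5/3 + 6) = (4 - 1*⅕*(-1))*(13/3) = (4 - ⅕*(-1))*(13/3) = (4 + ⅕)*(13/3) = (21/5)*(13/3) = 91/5 ≈ 18.200)
(P - 10)² = (91/5 - 10)² = (41/5)² = 1681/25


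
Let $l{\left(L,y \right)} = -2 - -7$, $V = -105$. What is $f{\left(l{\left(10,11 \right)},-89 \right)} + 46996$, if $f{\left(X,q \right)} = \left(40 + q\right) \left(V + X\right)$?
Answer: $51896$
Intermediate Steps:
$l{\left(L,y \right)} = 5$ ($l{\left(L,y \right)} = -2 + 7 = 5$)
$f{\left(X,q \right)} = \left(-105 + X\right) \left(40 + q\right)$ ($f{\left(X,q \right)} = \left(40 + q\right) \left(-105 + X\right) = \left(-105 + X\right) \left(40 + q\right)$)
$f{\left(l{\left(10,11 \right)},-89 \right)} + 46996 = \left(-4200 - -9345 + 40 \cdot 5 + 5 \left(-89\right)\right) + 46996 = \left(-4200 + 9345 + 200 - 445\right) + 46996 = 4900 + 46996 = 51896$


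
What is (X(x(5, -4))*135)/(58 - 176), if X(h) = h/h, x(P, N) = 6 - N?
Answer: -135/118 ≈ -1.1441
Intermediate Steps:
X(h) = 1
(X(x(5, -4))*135)/(58 - 176) = (1*135)/(58 - 176) = 135/(-118) = 135*(-1/118) = -135/118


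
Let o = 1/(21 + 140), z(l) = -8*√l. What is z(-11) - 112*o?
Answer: -16/23 - 8*I*√11 ≈ -0.69565 - 26.533*I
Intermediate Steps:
o = 1/161 ≈ 0.0062112
z(-11) - 112*o = -8*I*√11 - 112*1/161 = -8*I*√11 - 16/23 = -16/23 - 8*I*√11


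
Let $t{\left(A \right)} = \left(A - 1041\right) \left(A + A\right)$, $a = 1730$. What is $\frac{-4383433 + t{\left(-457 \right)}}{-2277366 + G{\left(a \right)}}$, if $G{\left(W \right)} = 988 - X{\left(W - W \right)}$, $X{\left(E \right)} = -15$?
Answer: $\frac{3014261}{2276363} \approx 1.3242$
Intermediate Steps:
$t{\left(A \right)} = 2 A \left(-1041 + A\right)$ ($t{\left(A \right)} = \left(-1041 + A\right) 2 A = 2 A \left(-1041 + A\right)$)
$G{\left(W \right)} = 1003$ ($G{\left(W \right)} = 988 - -15 = 988 + 15 = 1003$)
$\frac{-4383433 + t{\left(-457 \right)}}{-2277366 + G{\left(a \right)}} = \frac{-4383433 + 2 \left(-457\right) \left(-1041 - 457\right)}{-2277366 + 1003} = \frac{-4383433 + 2 \left(-457\right) \left(-1498\right)}{-2276363} = \left(-4383433 + 1369172\right) \left(- \frac{1}{2276363}\right) = \left(-3014261\right) \left(- \frac{1}{2276363}\right) = \frac{3014261}{2276363}$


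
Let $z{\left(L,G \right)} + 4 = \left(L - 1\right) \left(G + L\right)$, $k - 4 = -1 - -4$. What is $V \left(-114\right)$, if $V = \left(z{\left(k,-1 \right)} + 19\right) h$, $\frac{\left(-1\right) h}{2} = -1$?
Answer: $-11628$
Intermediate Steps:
$h = 2$ ($h = \left(-2\right) \left(-1\right) = 2$)
$k = 7$ ($k = 4 - -3 = 4 + \left(-1 + 4\right) = 4 + 3 = 7$)
$z{\left(L,G \right)} = -4 + \left(-1 + L\right) \left(G + L\right)$ ($z{\left(L,G \right)} = -4 + \left(L - 1\right) \left(G + L\right) = -4 + \left(-1 + L\right) \left(G + L\right)$)
$V = 102$ ($V = \left(\left(-4 + 7^{2} - -1 - 7 - 7\right) + 19\right) 2 = \left(\left(-4 + 49 + 1 - 7 - 7\right) + 19\right) 2 = \left(32 + 19\right) 2 = 51 \cdot 2 = 102$)
$V \left(-114\right) = 102 \left(-114\right) = -11628$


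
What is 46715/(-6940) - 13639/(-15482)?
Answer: -62858697/10744508 ≈ -5.8503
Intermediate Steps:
46715/(-6940) - 13639/(-15482) = 46715*(-1/6940) - 13639*(-1/15482) = -9343/1388 + 13639/15482 = -62858697/10744508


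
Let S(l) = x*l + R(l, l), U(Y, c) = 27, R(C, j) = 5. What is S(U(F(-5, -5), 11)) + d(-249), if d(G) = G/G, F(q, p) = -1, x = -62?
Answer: -1668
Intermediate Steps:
d(G) = 1
S(l) = 5 - 62*l (S(l) = -62*l + 5 = 5 - 62*l)
S(U(F(-5, -5), 11)) + d(-249) = (5 - 62*27) + 1 = (5 - 1674) + 1 = -1669 + 1 = -1668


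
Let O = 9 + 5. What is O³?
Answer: 2744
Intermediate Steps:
O = 14
O³ = 14³ = 2744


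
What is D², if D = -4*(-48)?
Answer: 36864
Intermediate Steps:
D = 192
D² = 192² = 36864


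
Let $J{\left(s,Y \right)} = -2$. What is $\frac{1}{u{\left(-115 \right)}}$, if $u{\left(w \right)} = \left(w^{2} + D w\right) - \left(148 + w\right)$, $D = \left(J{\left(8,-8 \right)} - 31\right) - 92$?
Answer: $\frac{1}{27567} \approx 3.6275 \cdot 10^{-5}$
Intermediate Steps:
$D = -125$ ($D = \left(-2 - 31\right) - 92 = -33 - 92 = -125$)
$u{\left(w \right)} = -148 + w^{2} - 126 w$ ($u{\left(w \right)} = \left(w^{2} - 125 w\right) - \left(148 + w\right) = -148 + w^{2} - 126 w$)
$\frac{1}{u{\left(-115 \right)}} = \frac{1}{-148 + \left(-115\right)^{2} - -14490} = \frac{1}{-148 + 13225 + 14490} = \frac{1}{27567}$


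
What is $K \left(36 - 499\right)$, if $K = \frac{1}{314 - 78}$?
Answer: $- \frac{463}{236} \approx -1.9619$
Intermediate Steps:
$K = \frac{1}{236} \approx 0.0042373$
$K \left(36 - 499\right) = \frac{36 - 499}{236} = \frac{1}{236} \left(-463\right) = - \frac{463}{236}$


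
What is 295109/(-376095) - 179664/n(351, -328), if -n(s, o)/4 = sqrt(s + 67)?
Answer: -295109/376095 + 1182*sqrt(418)/11 ≈ 2196.1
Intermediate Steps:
n(s, o) = -4*sqrt(67 + s) (n(s, o) = -4*sqrt(s + 67) = -4*sqrt(67 + s))
295109/(-376095) - 179664/n(351, -328) = 295109/(-376095) - 179664*(-1/(4*sqrt(67 + 351))) = 295109*(-1/376095) - 179664*(-sqrt(418)/1672) = -295109/376095 - (-1182)*sqrt(418)/11 = -295109/376095 + 1182*sqrt(418)/11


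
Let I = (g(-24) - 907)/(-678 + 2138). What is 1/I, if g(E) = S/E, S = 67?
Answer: -7008/4367 ≈ -1.6048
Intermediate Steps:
g(E) = 67/E
I = -4367/7008 (I = (67/(-24) - 907)/(-678 + 2138) = (67*(-1/24) - 907)/1460 = (-67/24 - 907)*(1/1460) = -21835/24*1/1460 = -4367/7008 ≈ -0.62315)
1/I = 1/(-4367/7008) = -7008/4367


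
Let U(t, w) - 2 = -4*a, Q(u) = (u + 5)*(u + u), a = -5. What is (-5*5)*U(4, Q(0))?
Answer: -550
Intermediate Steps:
Q(u) = 2*u*(5 + u) (Q(u) = (5 + u)*(2*u) = 2*u*(5 + u))
U(t, w) = 22 (U(t, w) = 2 - 4*(-5) = 2 + 20 = 22)
(-5*5)*U(4, Q(0)) = -5*5*22 = -25*22 = -550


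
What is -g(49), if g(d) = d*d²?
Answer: -117649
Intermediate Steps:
g(d) = d³
-g(49) = -1*49³ = -1*117649 = -117649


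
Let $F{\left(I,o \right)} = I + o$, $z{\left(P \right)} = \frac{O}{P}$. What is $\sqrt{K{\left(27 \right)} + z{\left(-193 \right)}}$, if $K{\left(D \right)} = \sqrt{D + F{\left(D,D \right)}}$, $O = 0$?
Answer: $3$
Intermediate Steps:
$z{\left(P \right)} = 0$ ($z{\left(P \right)} = \frac{0}{P} = 0$)
$K{\left(D \right)} = \sqrt{3} \sqrt{D}$ ($K{\left(D \right)} = \sqrt{D + \left(D + D\right)} = \sqrt{D + 2 D} = \sqrt{3 D} = \sqrt{3} \sqrt{D}$)
$\sqrt{K{\left(27 \right)} + z{\left(-193 \right)}} = \sqrt{\sqrt{3} \sqrt{27} + 0} = \sqrt{\sqrt{3} \cdot 3 \sqrt{3} + 0} = \sqrt{9 + 0} = \sqrt{9} = 3$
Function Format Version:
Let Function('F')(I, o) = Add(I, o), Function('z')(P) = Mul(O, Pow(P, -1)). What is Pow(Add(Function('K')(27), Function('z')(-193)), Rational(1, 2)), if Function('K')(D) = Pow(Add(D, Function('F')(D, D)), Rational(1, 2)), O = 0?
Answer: 3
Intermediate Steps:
Function('z')(P) = 0 (Function('z')(P) = Mul(0, Pow(P, -1)) = 0)
Function('K')(D) = Mul(Pow(3, Rational(1, 2)), Pow(D, Rational(1, 2))) (Function('K')(D) = Pow(Add(D, Add(D, D)), Rational(1, 2)) = Pow(Add(D, Mul(2, D)), Rational(1, 2)) = Pow(Mul(3, D), Rational(1, 2)) = Mul(Pow(3, Rational(1, 2)), Pow(D, Rational(1, 2))))
Pow(Add(Function('K')(27), Function('z')(-193)), Rational(1, 2)) = Pow(Add(Mul(Pow(3, Rational(1, 2)), Pow(27, Rational(1, 2))), 0), Rational(1, 2)) = Pow(Add(Mul(Pow(3, Rational(1, 2)), Mul(3, Pow(3, Rational(1, 2)))), 0), Rational(1, 2)) = Pow(Add(9, 0), Rational(1, 2)) = Pow(9, Rational(1, 2)) = 3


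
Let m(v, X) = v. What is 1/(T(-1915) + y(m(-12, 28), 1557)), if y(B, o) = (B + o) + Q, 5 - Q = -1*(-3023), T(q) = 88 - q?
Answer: 1/530 ≈ 0.0018868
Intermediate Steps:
Q = -3018 (Q = 5 - (-1)*(-3023) = 5 - 1*3023 = 5 - 3023 = -3018)
y(B, o) = -3018 + B + o (y(B, o) = (B + o) - 3018 = -3018 + B + o)
1/(T(-1915) + y(m(-12, 28), 1557)) = 1/((88 - 1*(-1915)) + (-3018 - 12 + 1557)) = 1/((88 + 1915) - 1473) = 1/(2003 - 1473) = 1/530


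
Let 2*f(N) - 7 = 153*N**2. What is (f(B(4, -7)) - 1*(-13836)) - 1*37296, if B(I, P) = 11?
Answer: -14200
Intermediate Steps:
f(N) = 7/2 + 153*N**2/2 (f(N) = 7/2 + (153*N**2)/2 = 7/2 + 153*N**2/2)
(f(B(4, -7)) - 1*(-13836)) - 1*37296 = ((7/2 + (153/2)*11**2) - 1*(-13836)) - 1*37296 = ((7/2 + (153/2)*121) + 13836) - 37296 = ((7/2 + 18513/2) + 13836) - 37296 = (9260 + 13836) - 37296 = 23096 - 37296 = -14200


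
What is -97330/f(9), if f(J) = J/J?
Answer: -97330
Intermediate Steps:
f(J) = 1
-97330/f(9) = -97330/1 = -97330*1 = -97330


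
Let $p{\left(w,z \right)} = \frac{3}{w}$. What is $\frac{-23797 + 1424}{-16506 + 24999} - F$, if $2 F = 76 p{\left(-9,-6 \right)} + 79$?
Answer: $- \frac{500537}{16986} \approx -29.468$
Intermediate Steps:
$F = \frac{161}{6}$ ($F = \frac{76 \frac{3}{-9} + 79}{2} = \frac{76 \cdot 3 \left(- \frac{1}{9}\right) + 79}{2} = \frac{76 \left(- \frac{1}{3}\right) + 79}{2} = \frac{- \frac{76}{3} + 79}{2} = \frac{1}{2} \cdot \frac{161}{3} = \frac{161}{6} \approx 26.833$)
$\frac{-23797 + 1424}{-16506 + 24999} - F = \frac{-23797 + 1424}{-16506 + 24999} - \frac{161}{6} = - \frac{22373}{8493} - \frac{161}{6} = - \frac{500537}{16986}$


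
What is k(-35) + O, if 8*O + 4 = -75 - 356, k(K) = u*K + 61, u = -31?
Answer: 8733/8 ≈ 1091.6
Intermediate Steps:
k(K) = 61 - 31*K (k(K) = -31*K + 61 = 61 - 31*K)
O = -435/8 (O = -½ + (-75 - 356)/8 = -½ + (⅛)*(-431) = -½ - 431/8 = -435/8 ≈ -54.375)
k(-35) + O = (61 - 31*(-35)) - 435/8 = (61 + 1085) - 435/8 = 1146 - 435/8 = 8733/8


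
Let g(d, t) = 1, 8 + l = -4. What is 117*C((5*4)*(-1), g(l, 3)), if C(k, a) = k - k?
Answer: 0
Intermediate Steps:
l = -12 (l = -8 - 4 = -12)
C(k, a) = 0
117*C((5*4)*(-1), g(l, 3)) = 117*0 = 0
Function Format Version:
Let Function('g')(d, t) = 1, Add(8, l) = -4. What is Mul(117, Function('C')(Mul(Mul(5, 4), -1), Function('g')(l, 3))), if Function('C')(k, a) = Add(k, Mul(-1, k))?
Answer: 0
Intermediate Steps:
l = -12 (l = Add(-8, -4) = -12)
Function('C')(k, a) = 0
Mul(117, Function('C')(Mul(Mul(5, 4), -1), Function('g')(l, 3))) = Mul(117, 0) = 0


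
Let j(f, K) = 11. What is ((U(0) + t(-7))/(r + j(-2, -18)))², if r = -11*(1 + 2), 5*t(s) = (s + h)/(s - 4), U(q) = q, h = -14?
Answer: 441/1464100 ≈ 0.00030121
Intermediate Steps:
t(s) = (-14 + s)/(5*(-4 + s)) (t(s) = ((s - 14)/(s - 4))/5 = ((-14 + s)/(-4 + s))/5 = (-14 + s)/(5*(-4 + s)))
r = -33 (r = -11*3 = -33)
((U(0) + t(-7))/(r + j(-2, -18)))² = ((0 + (-14 - 7)/(5*(-4 - 7)))/(-33 + 11))² = ((0 + (⅕)*(-21)/(-11))/(-22))² = ((0 + (⅕)*(-1/11)*(-21))*(-1/22))² = ((0 + 21/55)*(-1/22))² = ((21/55)*(-1/22))² = (-21/1210)² = 441/1464100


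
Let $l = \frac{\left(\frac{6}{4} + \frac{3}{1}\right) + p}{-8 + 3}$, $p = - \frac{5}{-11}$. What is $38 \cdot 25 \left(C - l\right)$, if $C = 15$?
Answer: $\frac{167105}{11} \approx 15191.0$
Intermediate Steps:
$p = \frac{5}{11}$ ($p = \left(-5\right) \left(- \frac{1}{11}\right) = \frac{5}{11} \approx 0.45455$)
$l = - \frac{109}{110}$ ($l = \frac{\left(\frac{6}{4} + \frac{3}{1}\right) + \frac{5}{11}}{-8 + 3} = \frac{\left(6 \cdot \frac{1}{4} + 3 \cdot 1\right) + \frac{5}{11}}{-5} = \left(\left(\frac{3}{2} + 3\right) + \frac{5}{11}\right) \left(- \frac{1}{5}\right) = \left(\frac{9}{2} + \frac{5}{11}\right) \left(- \frac{1}{5}\right) = \frac{109}{22} \left(- \frac{1}{5}\right) = - \frac{109}{110} \approx -0.99091$)
$38 \cdot 25 \left(C - l\right) = 38 \cdot 25 \left(15 - - \frac{109}{110}\right) = 950 \left(15 + \frac{109}{110}\right) = 950 \cdot \frac{1759}{110} = \frac{167105}{11}$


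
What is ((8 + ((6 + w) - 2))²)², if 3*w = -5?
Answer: 923521/81 ≈ 11402.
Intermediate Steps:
w = -5/3 (w = (⅓)*(-5) = -5/3 ≈ -1.6667)
((8 + ((6 + w) - 2))²)² = ((8 + ((6 - 5/3) - 2))²)² = ((8 + (13/3 - 2))²)² = ((8 + 7/3)²)² = ((31/3)²)² = (961/9)² = 923521/81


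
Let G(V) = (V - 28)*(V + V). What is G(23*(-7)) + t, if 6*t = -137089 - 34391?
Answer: 32278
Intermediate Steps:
t = -28580 (t = (-137089 - 34391)/6 = (⅙)*(-171480) = -28580)
G(V) = 2*V*(-28 + V) (G(V) = (-28 + V)*(2*V) = 2*V*(-28 + V))
G(23*(-7)) + t = 2*(23*(-7))*(-28 + 23*(-7)) - 28580 = 2*(-161)*(-28 - 161) - 28580 = 2*(-161)*(-189) - 28580 = 60858 - 28580 = 32278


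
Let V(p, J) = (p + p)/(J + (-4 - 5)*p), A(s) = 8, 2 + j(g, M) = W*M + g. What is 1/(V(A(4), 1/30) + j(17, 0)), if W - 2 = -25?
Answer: 2159/31905 ≈ 0.067670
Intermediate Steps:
W = -23 (W = 2 - 25 = -23)
j(g, M) = -2 + g - 23*M (j(g, M) = -2 + (-23*M + g) = -2 + (g - 23*M) = -2 + g - 23*M)
V(p, J) = 2*p/(J - 9*p) (V(p, J) = (2*p)/(J - 9*p) = 2*p/(J - 9*p))
1/(V(A(4), 1/30) + j(17, 0)) = 1/(2*8/(1/30 - 9*8) + (-2 + 17 - 23*0)) = 1/(2*8/(1/30 - 72) + (-2 + 17 + 0)) = 1/(2*8/(-2159/30) + 15) = 1/(2*8*(-30/2159) + 15) = 1/(-480/2159 + 15) = 1/(31905/2159) = 2159/31905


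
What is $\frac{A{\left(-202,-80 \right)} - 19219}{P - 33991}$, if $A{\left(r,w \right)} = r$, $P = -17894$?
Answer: $\frac{19421}{51885} \approx 0.37431$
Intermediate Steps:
$\frac{A{\left(-202,-80 \right)} - 19219}{P - 33991} = \frac{-202 - 19219}{-17894 - 33991} = - \frac{19421}{-51885} = \left(-19421\right) \left(- \frac{1}{51885}\right) = \frac{19421}{51885}$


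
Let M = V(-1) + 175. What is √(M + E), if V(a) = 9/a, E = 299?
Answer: √465 ≈ 21.564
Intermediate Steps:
M = 166 (M = 9/(-1) + 175 = 9*(-1) + 175 = -9 + 175 = 166)
√(M + E) = √(166 + 299) = √465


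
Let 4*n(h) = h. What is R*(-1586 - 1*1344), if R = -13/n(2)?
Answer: 76180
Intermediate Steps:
n(h) = h/4
R = -26 (R = -13/((1/4)*2) = -13/1/2 = -13*2 = -26)
R*(-1586 - 1*1344) = -26*(-1586 - 1*1344) = -26*(-1586 - 1344) = -26*(-2930) = 76180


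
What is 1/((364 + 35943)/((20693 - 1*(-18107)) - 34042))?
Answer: 4758/36307 ≈ 0.13105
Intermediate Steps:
1/((364 + 35943)/((20693 - 1*(-18107)) - 34042)) = 1/(36307/((20693 + 18107) - 34042)) = 1/(36307/(38800 - 34042)) = 1/(36307/4758) = 4758/36307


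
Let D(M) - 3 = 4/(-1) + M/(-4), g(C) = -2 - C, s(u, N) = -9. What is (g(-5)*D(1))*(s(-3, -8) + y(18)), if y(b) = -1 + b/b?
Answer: 135/4 ≈ 33.750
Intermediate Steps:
y(b) = 0 (y(b) = -1 + 1 = 0)
D(M) = -1 - M/4 (D(M) = 3 + (4/(-1) + M/(-4)) = 3 + (4*(-1) + M*(-1/4)) = 3 + (-4 - M/4) = -1 - M/4)
(g(-5)*D(1))*(s(-3, -8) + y(18)) = ((-2 - 1*(-5))*(-1 - 1/4*1))*(-9 + 0) = ((-2 + 5)*(-1 - 1/4))*(-9) = (3*(-5/4))*(-9) = -15/4*(-9) = 135/4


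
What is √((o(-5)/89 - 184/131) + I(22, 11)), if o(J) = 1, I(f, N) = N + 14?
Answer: √3208906570/11659 ≈ 4.8587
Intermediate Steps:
I(f, N) = 14 + N
√((o(-5)/89 - 184/131) + I(22, 11)) = √((1/89 - 184/131) + (14 + 11)) = √((1*(1/89) - 184*1/131) + 25) = √((1/89 - 184/131) + 25) = √(-16245/11659 + 25) = √(275230/11659) = √3208906570/11659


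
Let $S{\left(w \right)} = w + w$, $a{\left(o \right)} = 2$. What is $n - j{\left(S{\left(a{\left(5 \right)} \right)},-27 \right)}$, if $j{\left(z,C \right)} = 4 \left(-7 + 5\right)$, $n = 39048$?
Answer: $39056$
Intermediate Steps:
$S{\left(w \right)} = 2 w$
$j{\left(z,C \right)} = -8$ ($j{\left(z,C \right)} = 4 \left(-2\right) = -8$)
$n - j{\left(S{\left(a{\left(5 \right)} \right)},-27 \right)} = 39048 - -8 = 39048 + 8 = 39056$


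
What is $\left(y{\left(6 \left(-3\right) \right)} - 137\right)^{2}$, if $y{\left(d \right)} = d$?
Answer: $24025$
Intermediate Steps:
$\left(y{\left(6 \left(-3\right) \right)} - 137\right)^{2} = \left(6 \left(-3\right) - 137\right)^{2} = \left(-18 - 137\right)^{2} = \left(-155\right)^{2} = 24025$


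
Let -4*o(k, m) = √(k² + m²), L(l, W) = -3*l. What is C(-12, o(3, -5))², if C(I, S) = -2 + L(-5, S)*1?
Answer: 169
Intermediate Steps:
o(k, m) = -√(k² + m²)/4
C(I, S) = 13 (C(I, S) = -2 - 3*(-5)*1 = -2 + 15*1 = -2 + 15 = 13)
C(-12, o(3, -5))² = 13² = 169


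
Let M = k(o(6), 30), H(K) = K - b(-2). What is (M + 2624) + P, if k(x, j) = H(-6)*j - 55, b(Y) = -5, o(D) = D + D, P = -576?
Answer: 1963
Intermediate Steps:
o(D) = 2*D
H(K) = 5 + K (H(K) = K - 1*(-5) = K + 5 = 5 + K)
k(x, j) = -55 - j (k(x, j) = (5 - 6)*j - 55 = -j - 55 = -55 - j)
M = -85 (M = -55 - 1*30 = -55 - 30 = -85)
(M + 2624) + P = (-85 + 2624) - 576 = 2539 - 576 = 1963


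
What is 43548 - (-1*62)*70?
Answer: 47888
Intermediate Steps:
43548 - (-1*62)*70 = 43548 - (-62)*70 = 43548 - 1*(-4340) = 43548 + 4340 = 47888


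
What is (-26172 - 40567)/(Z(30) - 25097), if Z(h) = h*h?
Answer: 66739/24197 ≈ 2.7582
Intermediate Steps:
Z(h) = h²
(-26172 - 40567)/(Z(30) - 25097) = (-26172 - 40567)/(30² - 25097) = -66739/(900 - 25097) = -66739/(-24197) = -66739*(-1/24197) = 66739/24197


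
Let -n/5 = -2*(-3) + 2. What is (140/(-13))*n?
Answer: 5600/13 ≈ 430.77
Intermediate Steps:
n = -40 (n = -5*(-2*(-3) + 2) = -5*(6 + 2) = -5*8 = -40)
(140/(-13))*n = (140/(-13))*(-40) = (140*(-1/13))*(-40) = -140/13*(-40) = 5600/13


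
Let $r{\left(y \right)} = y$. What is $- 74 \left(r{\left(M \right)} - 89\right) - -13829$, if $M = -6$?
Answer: $20859$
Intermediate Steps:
$- 74 \left(r{\left(M \right)} - 89\right) - -13829 = - 74 \left(-6 - 89\right) - -13829 = \left(-74\right) \left(-95\right) + 13829 = 7030 + 13829 = 20859$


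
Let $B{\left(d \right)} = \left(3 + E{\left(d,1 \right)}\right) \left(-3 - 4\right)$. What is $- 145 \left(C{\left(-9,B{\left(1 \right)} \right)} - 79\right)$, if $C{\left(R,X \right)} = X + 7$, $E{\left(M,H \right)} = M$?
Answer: $14500$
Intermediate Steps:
$B{\left(d \right)} = -21 - 7 d$ ($B{\left(d \right)} = \left(3 + d\right) \left(-3 - 4\right) = \left(3 + d\right) \left(-7\right) = -21 - 7 d$)
$C{\left(R,X \right)} = 7 + X$
$- 145 \left(C{\left(-9,B{\left(1 \right)} \right)} - 79\right) = - 145 \left(\left(7 - 28\right) - 79\right) = - 145 \left(-21 - 79\right) = \left(-145\right) \left(-100\right) = 14500$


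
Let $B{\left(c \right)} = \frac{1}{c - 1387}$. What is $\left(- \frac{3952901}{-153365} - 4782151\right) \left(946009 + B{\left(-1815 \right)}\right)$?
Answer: $- \frac{1110794711267960324919}{245537365} \approx -4.5239 \cdot 10^{12}$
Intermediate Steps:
$B{\left(c \right)} = \frac{1}{-1387 + c}$
$\left(- \frac{3952901}{-153365} - 4782151\right) \left(946009 + B{\left(-1815 \right)}\right) = \left(- \frac{3952901}{-153365} - 4782151\right) \left(946009 + \frac{1}{-1387 - 1815}\right) = \left(\left(-3952901\right) \left(- \frac{1}{153365}\right) - 4782151\right) \left(946009 + \frac{1}{-3202}\right) = \left(\frac{3952901}{153365} - 4782151\right) \left(946009 - \frac{1}{3202}\right) = \left(- \frac{733410635214}{153365}\right) \frac{3029120817}{3202} = - \frac{1110794711267960324919}{245537365}$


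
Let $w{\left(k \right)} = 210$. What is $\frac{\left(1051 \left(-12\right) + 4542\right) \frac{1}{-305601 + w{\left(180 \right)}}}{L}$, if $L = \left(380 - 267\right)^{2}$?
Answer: $\frac{2690}{1299845893} \approx 2.0695 \cdot 10^{-6}$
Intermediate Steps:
$L = 12769$ ($L = 113^{2} = 12769$)
$\frac{\left(1051 \left(-12\right) + 4542\right) \frac{1}{-305601 + w{\left(180 \right)}}}{L} = \frac{\left(1051 \left(-12\right) + 4542\right) \frac{1}{-305601 + 210}}{12769} = \frac{-12612 + 4542}{-305391} \cdot \frac{1}{12769} = \left(-8070\right) \left(- \frac{1}{305391}\right) \frac{1}{12769} = \frac{2690}{101797} \cdot \frac{1}{12769} = \frac{2690}{1299845893}$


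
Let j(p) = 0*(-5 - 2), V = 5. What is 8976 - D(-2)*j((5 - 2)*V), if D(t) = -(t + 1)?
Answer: 8976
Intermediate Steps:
j(p) = 0 (j(p) = 0*(-7) = 0)
D(t) = -1 - t (D(t) = -(1 + t) = -1 - t)
8976 - D(-2)*j((5 - 2)*V) = 8976 - (-1 - 1*(-2))*0 = 8976 - (-1 + 2)*0 = 8976 - 0 = 8976 - 1*0 = 8976 + 0 = 8976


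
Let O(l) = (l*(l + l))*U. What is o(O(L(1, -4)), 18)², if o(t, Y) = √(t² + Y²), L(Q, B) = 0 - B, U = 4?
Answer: 16708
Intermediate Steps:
L(Q, B) = -B
O(l) = 8*l² (O(l) = (l*(l + l))*4 = (l*(2*l))*4 = (2*l²)*4 = 8*l²)
o(t, Y) = √(Y² + t²)
o(O(L(1, -4)), 18)² = (√(18² + (8*(-1*(-4))²)²))² = (√(324 + (8*4²)²))² = (√(324 + (8*16)²))² = (√(324 + 128²))² = (√(324 + 16384))² = (√16708)² = (2*√4177)² = 16708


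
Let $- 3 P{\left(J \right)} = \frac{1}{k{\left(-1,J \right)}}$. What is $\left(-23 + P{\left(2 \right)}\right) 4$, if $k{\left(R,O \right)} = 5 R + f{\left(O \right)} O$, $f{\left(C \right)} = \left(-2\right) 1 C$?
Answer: $- \frac{3584}{39} \approx -91.897$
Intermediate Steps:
$f{\left(C \right)} = - 2 C$
$k{\left(R,O \right)} = - 2 O^{2} + 5 R$ ($k{\left(R,O \right)} = 5 R + - 2 O O = 5 R - 2 O^{2} = - 2 O^{2} + 5 R$)
$P{\left(J \right)} = - \frac{1}{3 \left(-5 - 2 J^{2}\right)}$ ($P{\left(J \right)} = - \frac{1}{3 \left(- 2 J^{2} + 5 \left(-1\right)\right)} = - \frac{1}{3 \left(- 2 J^{2} - 5\right)} = - \frac{1}{3 \left(-5 - 2 J^{2}\right)}$)
$\left(-23 + P{\left(2 \right)}\right) 4 = \left(-23 + \frac{1}{3 \left(5 + 2 \cdot 2^{2}\right)}\right) 4 = \left(-23 + \frac{1}{3 \left(5 + 2 \cdot 4\right)}\right) 4 = \left(-23 + \frac{1}{3 \left(5 + 8\right)}\right) 4 = \left(-23 + \frac{1}{3 \cdot 13}\right) 4 = \left(-23 + \frac{1}{3} \cdot \frac{1}{13}\right) 4 = \left(-23 + \frac{1}{39}\right) 4 = \left(- \frac{896}{39}\right) 4 = - \frac{3584}{39}$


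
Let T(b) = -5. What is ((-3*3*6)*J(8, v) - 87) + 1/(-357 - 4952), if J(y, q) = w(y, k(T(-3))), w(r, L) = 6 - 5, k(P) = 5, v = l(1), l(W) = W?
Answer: -748570/5309 ≈ -141.00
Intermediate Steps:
v = 1
w(r, L) = 1
J(y, q) = 1
((-3*3*6)*J(8, v) - 87) + 1/(-357 - 4952) = ((-3*3*6)*1 - 87) + 1/(-357 - 4952) = (-9*6*1 - 87) + 1/(-5309) = (-54*1 - 87) - 1/5309 = (-54 - 87) - 1/5309 = -141 - 1/5309 = -748570/5309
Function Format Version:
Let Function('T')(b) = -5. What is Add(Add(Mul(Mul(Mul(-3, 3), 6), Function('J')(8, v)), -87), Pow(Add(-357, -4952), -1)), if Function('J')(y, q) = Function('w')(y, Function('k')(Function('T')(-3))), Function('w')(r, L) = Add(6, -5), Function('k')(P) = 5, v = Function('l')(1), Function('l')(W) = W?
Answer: Rational(-748570, 5309) ≈ -141.00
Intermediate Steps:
v = 1
Function('w')(r, L) = 1
Function('J')(y, q) = 1
Add(Add(Mul(Mul(Mul(-3, 3), 6), Function('J')(8, v)), -87), Pow(Add(-357, -4952), -1)) = Add(Add(Mul(Mul(Mul(-3, 3), 6), 1), -87), Pow(Add(-357, -4952), -1)) = Add(Add(Mul(Mul(-9, 6), 1), -87), Pow(-5309, -1)) = Add(Add(Mul(-54, 1), -87), Rational(-1, 5309)) = Add(Add(-54, -87), Rational(-1, 5309)) = Add(-141, Rational(-1, 5309)) = Rational(-748570, 5309)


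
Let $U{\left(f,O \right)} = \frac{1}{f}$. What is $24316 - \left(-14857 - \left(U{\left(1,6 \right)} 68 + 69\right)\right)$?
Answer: $39310$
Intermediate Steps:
$24316 - \left(-14857 - \left(U{\left(1,6 \right)} 68 + 69\right)\right) = 24316 - \left(-14857 - \left(1^{-1} \cdot 68 + 69\right)\right) = 24316 - \left(-14857 - \left(1 \cdot 68 + 69\right)\right) = 24316 - \left(-14857 - \left(68 + 69\right)\right) = 24316 - \left(-14857 - 137\right) = 24316 - -14994 = 24316 + 14994 = 39310$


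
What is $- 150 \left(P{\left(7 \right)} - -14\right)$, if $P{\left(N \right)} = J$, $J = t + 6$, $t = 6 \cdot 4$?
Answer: $-6600$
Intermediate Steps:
$t = 24$
$J = 30$ ($J = 24 + 6 = 30$)
$P{\left(N \right)} = 30$
$- 150 \left(P{\left(7 \right)} - -14\right) = - 150 \left(30 - -14\right) = - 150 \left(30 + \left(-28 + 42\right)\right) = - 150 \left(30 + 14\right) = \left(-150\right) 44 = -6600$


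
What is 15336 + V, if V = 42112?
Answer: 57448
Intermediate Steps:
15336 + V = 15336 + 42112 = 57448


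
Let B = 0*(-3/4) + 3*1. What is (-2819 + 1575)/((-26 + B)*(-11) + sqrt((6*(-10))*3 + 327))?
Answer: -157366/31931 + 4354*sqrt(3)/31931 ≈ -4.6921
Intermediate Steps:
B = 3 (B = 0*(-3*1/4) + 3 = 0*(-3/4) + 3 = 0 + 3 = 3)
(-2819 + 1575)/((-26 + B)*(-11) + sqrt((6*(-10))*3 + 327)) = (-2819 + 1575)/((-26 + 3)*(-11) + sqrt((6*(-10))*3 + 327)) = -1244/(-23*(-11) + sqrt(-60*3 + 327)) = -1244/(253 + sqrt(-180 + 327)) = -1244/(253 + sqrt(147)) = -1244/(253 + 7*sqrt(3))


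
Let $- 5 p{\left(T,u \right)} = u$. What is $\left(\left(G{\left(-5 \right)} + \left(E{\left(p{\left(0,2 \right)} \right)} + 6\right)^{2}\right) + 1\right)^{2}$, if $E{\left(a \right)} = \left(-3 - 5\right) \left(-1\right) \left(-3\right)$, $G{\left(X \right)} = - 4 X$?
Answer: $119025$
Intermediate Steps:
$p{\left(T,u \right)} = - \frac{u}{5}$
$E{\left(a \right)} = -24$ ($E{\left(a \right)} = \left(-8\right) \left(-1\right) \left(-3\right) = 8 \left(-3\right) = -24$)
$\left(\left(G{\left(-5 \right)} + \left(E{\left(p{\left(0,2 \right)} \right)} + 6\right)^{2}\right) + 1\right)^{2} = \left(\left(\left(-4\right) \left(-5\right) + \left(-24 + 6\right)^{2}\right) + 1\right)^{2} = \left(\left(20 + \left(-18\right)^{2}\right) + 1\right)^{2} = \left(\left(20 + 324\right) + 1\right)^{2} = \left(344 + 1\right)^{2} = 345^{2} = 119025$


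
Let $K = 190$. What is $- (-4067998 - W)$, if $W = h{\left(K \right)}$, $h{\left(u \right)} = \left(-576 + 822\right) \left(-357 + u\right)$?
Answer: $4026916$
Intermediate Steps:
$h{\left(u \right)} = -87822 + 246 u$ ($h{\left(u \right)} = 246 \left(-357 + u\right) = -87822 + 246 u$)
$W = -41082$ ($W = -87822 + 246 \cdot 190 = -87822 + 46740 = -41082$)
$- (-4067998 - W) = - (-4067998 - -41082) = - (-4067998 + 41082) = \left(-1\right) \left(-4026916\right) = 4026916$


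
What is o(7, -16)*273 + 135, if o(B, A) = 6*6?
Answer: 9963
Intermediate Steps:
o(B, A) = 36
o(7, -16)*273 + 135 = 36*273 + 135 = 9828 + 135 = 9963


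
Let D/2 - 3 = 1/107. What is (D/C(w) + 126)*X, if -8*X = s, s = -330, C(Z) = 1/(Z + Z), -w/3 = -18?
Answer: 6850305/214 ≈ 32011.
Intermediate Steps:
w = 54 (w = -3*(-18) = 54)
D = 644/107 (D = 6 + 2/107 = 644/107 ≈ 6.0187)
C(Z) = 1/(2*Z)
X = 165/4 (X = -⅛*(-330) = 165/4 ≈ 41.250)
(D/C(w) + 126)*X = (644/(107*(((½)/54))) + 126)*(165/4) = (644/(107*(((½)*(1/54)))) + 126)*(165/4) = (644/(107*(1/108)) + 126)*(165/4) = ((644/107)*108 + 126)*(165/4) = (69552/107 + 126)*(165/4) = (83034/107)*(165/4) = 6850305/214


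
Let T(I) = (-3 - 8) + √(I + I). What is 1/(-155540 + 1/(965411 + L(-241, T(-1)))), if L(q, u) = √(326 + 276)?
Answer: -144966141673571849/22548033675757205366521 + √602/22548033675757205366521 ≈ -6.4292e-6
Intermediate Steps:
T(I) = -11 + √2*√I (T(I) = -11 + √(2*I) = -11 + √2*√I)
L(q, u) = √602
1/(-155540 + 1/(965411 + L(-241, T(-1)))) = 1/(-155540 + 1/(965411 + √602))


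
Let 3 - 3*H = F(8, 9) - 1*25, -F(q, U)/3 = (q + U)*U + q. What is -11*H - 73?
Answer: -5840/3 ≈ -1946.7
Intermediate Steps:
F(q, U) = -3*q - 3*U*(U + q) (F(q, U) = -3*((q + U)*U + q) = -3*((U + q)*U + q) = -3*(U*(U + q) + q) = -3*(q + U*(U + q)) = -3*q - 3*U*(U + q))
H = 511/3 (H = 1 - ((-3*8 - 3*9² - 3*9*8) - 1*25)/3 = 1 - ((-24 - 3*81 - 216) - 25)/3 = 1 - ((-24 - 243 - 216) - 25)/3 = 1 - (-483 - 25)/3 = 1 - ⅓*(-508) = 1 + 508/3 = 511/3 ≈ 170.33)
-11*H - 73 = -11*511/3 - 73 = -5621/3 - 73 = -5840/3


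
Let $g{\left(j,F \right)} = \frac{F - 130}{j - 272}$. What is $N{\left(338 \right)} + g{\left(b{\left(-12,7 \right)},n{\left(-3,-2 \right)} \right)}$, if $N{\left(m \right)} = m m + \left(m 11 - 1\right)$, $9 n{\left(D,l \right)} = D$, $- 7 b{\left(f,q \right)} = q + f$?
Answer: $\frac{672026554}{5697} \approx 1.1796 \cdot 10^{5}$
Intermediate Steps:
$b{\left(f,q \right)} = - \frac{f}{7} - \frac{q}{7}$ ($b{\left(f,q \right)} = - \frac{q + f}{7} = - \frac{f + q}{7} = - \frac{f}{7} - \frac{q}{7}$)
$n{\left(D,l \right)} = \frac{D}{9}$
$g{\left(j,F \right)} = \frac{-130 + F}{-272 + j}$
$N{\left(m \right)} = -1 + m^{2} + 11 m$ ($N{\left(m \right)} = m^{2} + \left(11 m - 1\right) = m^{2} + \left(-1 + 11 m\right) = -1 + m^{2} + 11 m$)
$N{\left(338 \right)} + g{\left(b{\left(-12,7 \right)},n{\left(-3,-2 \right)} \right)} = \left(-1 + 338^{2} + 11 \cdot 338\right) + \frac{-130 + \frac{1}{9} \left(-3\right)}{-272 - - \frac{5}{7}} = \left(-1 + 114244 + 3718\right) + \frac{-130 - \frac{1}{3}}{-272 + \left(\frac{12}{7} - 1\right)} = 117961 + \frac{1}{-272 + \frac{5}{7}} \left(- \frac{391}{3}\right) = 117961 + \frac{1}{- \frac{1899}{7}} \left(- \frac{391}{3}\right) = 117961 - - \frac{2737}{5697} = 117961 + \frac{2737}{5697} = \frac{672026554}{5697}$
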